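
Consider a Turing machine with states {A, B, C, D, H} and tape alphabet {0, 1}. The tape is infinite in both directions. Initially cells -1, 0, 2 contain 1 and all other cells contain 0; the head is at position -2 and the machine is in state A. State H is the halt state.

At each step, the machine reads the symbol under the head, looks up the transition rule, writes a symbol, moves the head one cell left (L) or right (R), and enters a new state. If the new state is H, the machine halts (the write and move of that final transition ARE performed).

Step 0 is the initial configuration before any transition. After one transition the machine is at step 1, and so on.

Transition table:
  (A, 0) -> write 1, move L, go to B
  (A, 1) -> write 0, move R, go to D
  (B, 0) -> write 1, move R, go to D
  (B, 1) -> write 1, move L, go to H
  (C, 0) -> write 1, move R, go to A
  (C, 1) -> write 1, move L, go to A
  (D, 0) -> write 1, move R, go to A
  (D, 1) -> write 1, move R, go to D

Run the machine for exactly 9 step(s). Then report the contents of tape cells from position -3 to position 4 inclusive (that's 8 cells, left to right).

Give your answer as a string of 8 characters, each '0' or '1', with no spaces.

Step 1: in state A at pos -2, read 0 -> (A,0)->write 1,move L,goto B. Now: state=B, head=-3, tape[-4..3]=00111010 (head:  ^)
Step 2: in state B at pos -3, read 0 -> (B,0)->write 1,move R,goto D. Now: state=D, head=-2, tape[-4..3]=01111010 (head:   ^)
Step 3: in state D at pos -2, read 1 -> (D,1)->write 1,move R,goto D. Now: state=D, head=-1, tape[-4..3]=01111010 (head:    ^)
Step 4: in state D at pos -1, read 1 -> (D,1)->write 1,move R,goto D. Now: state=D, head=0, tape[-4..3]=01111010 (head:     ^)
Step 5: in state D at pos 0, read 1 -> (D,1)->write 1,move R,goto D. Now: state=D, head=1, tape[-4..3]=01111010 (head:      ^)
Step 6: in state D at pos 1, read 0 -> (D,0)->write 1,move R,goto A. Now: state=A, head=2, tape[-4..3]=01111110 (head:       ^)
Step 7: in state A at pos 2, read 1 -> (A,1)->write 0,move R,goto D. Now: state=D, head=3, tape[-4..4]=011111000 (head:        ^)
Step 8: in state D at pos 3, read 0 -> (D,0)->write 1,move R,goto A. Now: state=A, head=4, tape[-4..5]=0111110100 (head:         ^)
Step 9: in state A at pos 4, read 0 -> (A,0)->write 1,move L,goto B. Now: state=B, head=3, tape[-4..5]=0111110110 (head:        ^)

Answer: 11111011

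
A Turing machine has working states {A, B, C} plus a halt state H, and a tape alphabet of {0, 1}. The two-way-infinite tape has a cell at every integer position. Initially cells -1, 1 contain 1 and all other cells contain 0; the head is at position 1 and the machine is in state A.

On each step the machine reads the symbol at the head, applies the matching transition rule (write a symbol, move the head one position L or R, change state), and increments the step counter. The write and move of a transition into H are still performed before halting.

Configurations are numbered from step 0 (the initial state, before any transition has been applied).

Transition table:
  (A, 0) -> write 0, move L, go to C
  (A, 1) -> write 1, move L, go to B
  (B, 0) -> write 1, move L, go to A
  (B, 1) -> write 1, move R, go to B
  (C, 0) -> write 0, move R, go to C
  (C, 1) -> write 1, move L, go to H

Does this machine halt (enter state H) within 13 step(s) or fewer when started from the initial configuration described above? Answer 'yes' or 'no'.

Step 1: in state A at pos 1, read 1 -> (A,1)->write 1,move L,goto B. Now: state=B, head=0, tape[-2..2]=01010 (head:   ^)
Step 2: in state B at pos 0, read 0 -> (B,0)->write 1,move L,goto A. Now: state=A, head=-1, tape[-2..2]=01110 (head:  ^)
Step 3: in state A at pos -1, read 1 -> (A,1)->write 1,move L,goto B. Now: state=B, head=-2, tape[-3..2]=001110 (head:  ^)
Step 4: in state B at pos -2, read 0 -> (B,0)->write 1,move L,goto A. Now: state=A, head=-3, tape[-4..2]=0011110 (head:  ^)
Step 5: in state A at pos -3, read 0 -> (A,0)->write 0,move L,goto C. Now: state=C, head=-4, tape[-5..2]=00011110 (head:  ^)
Step 6: in state C at pos -4, read 0 -> (C,0)->write 0,move R,goto C. Now: state=C, head=-3, tape[-5..2]=00011110 (head:   ^)
Step 7: in state C at pos -3, read 0 -> (C,0)->write 0,move R,goto C. Now: state=C, head=-2, tape[-5..2]=00011110 (head:    ^)
Step 8: in state C at pos -2, read 1 -> (C,1)->write 1,move L,goto H. Now: state=H, head=-3, tape[-5..2]=00011110 (head:   ^)
State H reached at step 8; 8 <= 13 -> yes

Answer: yes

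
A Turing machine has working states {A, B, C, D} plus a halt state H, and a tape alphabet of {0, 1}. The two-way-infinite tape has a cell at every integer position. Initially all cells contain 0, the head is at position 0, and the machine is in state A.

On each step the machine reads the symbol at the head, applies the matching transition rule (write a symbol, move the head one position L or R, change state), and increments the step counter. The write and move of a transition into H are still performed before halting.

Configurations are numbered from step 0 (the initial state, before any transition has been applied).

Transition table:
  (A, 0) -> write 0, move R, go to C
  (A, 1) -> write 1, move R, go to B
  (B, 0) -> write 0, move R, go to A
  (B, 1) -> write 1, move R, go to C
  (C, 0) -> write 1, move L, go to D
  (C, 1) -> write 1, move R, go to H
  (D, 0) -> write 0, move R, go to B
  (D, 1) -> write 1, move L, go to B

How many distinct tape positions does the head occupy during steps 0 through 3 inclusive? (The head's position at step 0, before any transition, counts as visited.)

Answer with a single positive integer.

Step 1: in state A at pos 0, read 0 -> (A,0)->write 0,move R,goto C. Now: state=C, head=1, tape[-1..2]=0000 (head:   ^)
Step 2: in state C at pos 1, read 0 -> (C,0)->write 1,move L,goto D. Now: state=D, head=0, tape[-1..2]=0010 (head:  ^)
Step 3: in state D at pos 0, read 0 -> (D,0)->write 0,move R,goto B. Now: state=B, head=1, tape[-1..2]=0010 (head:   ^)
Head positions at steps 0..3: starting at 0, distinct positions visited = {0, 1} -> 2 position(s)

Answer: 2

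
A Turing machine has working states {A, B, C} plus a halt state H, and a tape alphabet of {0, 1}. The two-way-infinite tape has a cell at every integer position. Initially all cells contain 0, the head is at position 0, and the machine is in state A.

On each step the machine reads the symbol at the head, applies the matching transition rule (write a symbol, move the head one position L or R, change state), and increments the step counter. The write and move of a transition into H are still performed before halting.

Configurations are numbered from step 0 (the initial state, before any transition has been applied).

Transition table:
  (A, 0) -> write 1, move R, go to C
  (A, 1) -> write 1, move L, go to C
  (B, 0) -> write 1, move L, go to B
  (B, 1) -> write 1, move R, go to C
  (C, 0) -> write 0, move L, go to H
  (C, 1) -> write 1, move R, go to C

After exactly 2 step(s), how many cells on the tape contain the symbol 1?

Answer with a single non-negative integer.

Step 1: in state A at pos 0, read 0 -> (A,0)->write 1,move R,goto C. Now: state=C, head=1, tape[-1..2]=0100 (head:   ^)
Step 2: in state C at pos 1, read 0 -> (C,0)->write 0,move L,goto H. Now: state=H, head=0, tape[-1..2]=0100 (head:  ^)
Cells containing 1 after step 2: {0} -> 1 cell(s)

Answer: 1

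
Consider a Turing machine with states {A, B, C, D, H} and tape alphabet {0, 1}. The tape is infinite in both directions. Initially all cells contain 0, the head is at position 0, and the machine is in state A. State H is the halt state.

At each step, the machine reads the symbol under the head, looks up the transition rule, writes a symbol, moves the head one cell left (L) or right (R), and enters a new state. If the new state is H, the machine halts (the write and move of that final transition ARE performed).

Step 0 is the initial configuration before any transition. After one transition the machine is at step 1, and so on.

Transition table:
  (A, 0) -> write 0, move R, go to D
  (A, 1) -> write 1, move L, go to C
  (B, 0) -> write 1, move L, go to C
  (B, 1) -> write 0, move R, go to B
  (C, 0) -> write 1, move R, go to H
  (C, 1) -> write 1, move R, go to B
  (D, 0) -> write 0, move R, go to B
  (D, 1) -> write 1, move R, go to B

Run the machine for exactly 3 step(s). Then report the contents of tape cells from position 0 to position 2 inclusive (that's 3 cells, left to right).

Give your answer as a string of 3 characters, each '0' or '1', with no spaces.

Step 1: in state A at pos 0, read 0 -> (A,0)->write 0,move R,goto D. Now: state=D, head=1, tape[-1..2]=0000 (head:   ^)
Step 2: in state D at pos 1, read 0 -> (D,0)->write 0,move R,goto B. Now: state=B, head=2, tape[-1..3]=00000 (head:    ^)
Step 3: in state B at pos 2, read 0 -> (B,0)->write 1,move L,goto C. Now: state=C, head=1, tape[-1..3]=00010 (head:   ^)

Answer: 001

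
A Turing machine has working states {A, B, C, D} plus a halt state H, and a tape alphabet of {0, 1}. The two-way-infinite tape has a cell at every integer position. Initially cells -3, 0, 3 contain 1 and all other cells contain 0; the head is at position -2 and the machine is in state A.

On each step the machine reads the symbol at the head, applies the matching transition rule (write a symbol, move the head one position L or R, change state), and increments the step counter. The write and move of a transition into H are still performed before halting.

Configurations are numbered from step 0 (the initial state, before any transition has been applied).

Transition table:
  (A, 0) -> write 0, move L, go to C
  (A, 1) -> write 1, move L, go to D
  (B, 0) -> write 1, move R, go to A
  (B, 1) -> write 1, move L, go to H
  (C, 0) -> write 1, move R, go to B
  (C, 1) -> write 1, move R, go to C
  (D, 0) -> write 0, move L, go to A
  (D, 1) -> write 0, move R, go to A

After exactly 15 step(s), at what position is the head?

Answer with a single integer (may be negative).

Answer: -3

Derivation:
Step 1: in state A at pos -2, read 0 -> (A,0)->write 0,move L,goto C. Now: state=C, head=-3, tape[-4..4]=010010010 (head:  ^)
Step 2: in state C at pos -3, read 1 -> (C,1)->write 1,move R,goto C. Now: state=C, head=-2, tape[-4..4]=010010010 (head:   ^)
Step 3: in state C at pos -2, read 0 -> (C,0)->write 1,move R,goto B. Now: state=B, head=-1, tape[-4..4]=011010010 (head:    ^)
Step 4: in state B at pos -1, read 0 -> (B,0)->write 1,move R,goto A. Now: state=A, head=0, tape[-4..4]=011110010 (head:     ^)
Step 5: in state A at pos 0, read 1 -> (A,1)->write 1,move L,goto D. Now: state=D, head=-1, tape[-4..4]=011110010 (head:    ^)
Step 6: in state D at pos -1, read 1 -> (D,1)->write 0,move R,goto A. Now: state=A, head=0, tape[-4..4]=011010010 (head:     ^)
Step 7: in state A at pos 0, read 1 -> (A,1)->write 1,move L,goto D. Now: state=D, head=-1, tape[-4..4]=011010010 (head:    ^)
Step 8: in state D at pos -1, read 0 -> (D,0)->write 0,move L,goto A. Now: state=A, head=-2, tape[-4..4]=011010010 (head:   ^)
Step 9: in state A at pos -2, read 1 -> (A,1)->write 1,move L,goto D. Now: state=D, head=-3, tape[-4..4]=011010010 (head:  ^)
Step 10: in state D at pos -3, read 1 -> (D,1)->write 0,move R,goto A. Now: state=A, head=-2, tape[-4..4]=001010010 (head:   ^)
Step 11: in state A at pos -2, read 1 -> (A,1)->write 1,move L,goto D. Now: state=D, head=-3, tape[-4..4]=001010010 (head:  ^)
Step 12: in state D at pos -3, read 0 -> (D,0)->write 0,move L,goto A. Now: state=A, head=-4, tape[-5..4]=0001010010 (head:  ^)
Step 13: in state A at pos -4, read 0 -> (A,0)->write 0,move L,goto C. Now: state=C, head=-5, tape[-6..4]=00001010010 (head:  ^)
Step 14: in state C at pos -5, read 0 -> (C,0)->write 1,move R,goto B. Now: state=B, head=-4, tape[-6..4]=01001010010 (head:   ^)
Step 15: in state B at pos -4, read 0 -> (B,0)->write 1,move R,goto A. Now: state=A, head=-3, tape[-6..4]=01101010010 (head:    ^)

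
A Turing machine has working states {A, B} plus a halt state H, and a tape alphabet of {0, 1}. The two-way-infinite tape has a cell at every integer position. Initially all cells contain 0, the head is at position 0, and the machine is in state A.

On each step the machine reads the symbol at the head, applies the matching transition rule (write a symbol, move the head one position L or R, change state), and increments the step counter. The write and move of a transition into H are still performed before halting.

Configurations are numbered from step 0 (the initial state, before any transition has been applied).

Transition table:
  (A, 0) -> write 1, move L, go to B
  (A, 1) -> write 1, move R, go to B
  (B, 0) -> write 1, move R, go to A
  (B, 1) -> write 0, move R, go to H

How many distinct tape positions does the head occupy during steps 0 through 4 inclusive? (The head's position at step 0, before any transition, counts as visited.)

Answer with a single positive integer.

Answer: 4

Derivation:
Step 1: in state A at pos 0, read 0 -> (A,0)->write 1,move L,goto B. Now: state=B, head=-1, tape[-2..1]=0010 (head:  ^)
Step 2: in state B at pos -1, read 0 -> (B,0)->write 1,move R,goto A. Now: state=A, head=0, tape[-2..1]=0110 (head:   ^)
Step 3: in state A at pos 0, read 1 -> (A,1)->write 1,move R,goto B. Now: state=B, head=1, tape[-2..2]=01100 (head:    ^)
Step 4: in state B at pos 1, read 0 -> (B,0)->write 1,move R,goto A. Now: state=A, head=2, tape[-2..3]=011100 (head:     ^)
Head positions at steps 0..4: starting at 0, distinct positions visited = {-1, 0, 1, 2} -> 4 position(s)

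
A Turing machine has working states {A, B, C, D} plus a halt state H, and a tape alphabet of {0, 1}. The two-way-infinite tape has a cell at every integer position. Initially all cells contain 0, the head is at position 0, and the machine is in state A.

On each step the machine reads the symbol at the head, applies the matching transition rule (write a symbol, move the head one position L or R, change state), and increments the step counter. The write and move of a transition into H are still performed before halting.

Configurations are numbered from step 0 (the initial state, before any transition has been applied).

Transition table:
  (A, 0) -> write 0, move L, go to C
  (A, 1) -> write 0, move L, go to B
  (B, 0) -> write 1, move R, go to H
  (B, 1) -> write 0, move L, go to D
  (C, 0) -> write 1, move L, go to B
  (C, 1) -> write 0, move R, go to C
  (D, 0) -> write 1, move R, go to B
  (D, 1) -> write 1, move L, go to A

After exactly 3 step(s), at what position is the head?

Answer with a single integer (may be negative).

Step 1: in state A at pos 0, read 0 -> (A,0)->write 0,move L,goto C. Now: state=C, head=-1, tape[-2..1]=0000 (head:  ^)
Step 2: in state C at pos -1, read 0 -> (C,0)->write 1,move L,goto B. Now: state=B, head=-2, tape[-3..1]=00100 (head:  ^)
Step 3: in state B at pos -2, read 0 -> (B,0)->write 1,move R,goto H. Now: state=H, head=-1, tape[-3..1]=01100 (head:   ^)

Answer: -1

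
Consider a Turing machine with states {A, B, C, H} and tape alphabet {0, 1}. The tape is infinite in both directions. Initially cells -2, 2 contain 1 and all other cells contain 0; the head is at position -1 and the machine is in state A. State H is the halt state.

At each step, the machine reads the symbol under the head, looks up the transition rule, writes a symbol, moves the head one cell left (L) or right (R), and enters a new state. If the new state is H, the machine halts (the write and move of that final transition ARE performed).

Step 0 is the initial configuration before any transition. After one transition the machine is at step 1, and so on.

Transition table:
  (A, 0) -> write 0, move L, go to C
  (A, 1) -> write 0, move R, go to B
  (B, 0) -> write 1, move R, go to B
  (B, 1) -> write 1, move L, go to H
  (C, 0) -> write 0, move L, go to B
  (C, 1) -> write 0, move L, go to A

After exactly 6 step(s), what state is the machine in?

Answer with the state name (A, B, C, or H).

Answer: B

Derivation:
Step 1: in state A at pos -1, read 0 -> (A,0)->write 0,move L,goto C. Now: state=C, head=-2, tape[-3..3]=0100010 (head:  ^)
Step 2: in state C at pos -2, read 1 -> (C,1)->write 0,move L,goto A. Now: state=A, head=-3, tape[-4..3]=00000010 (head:  ^)
Step 3: in state A at pos -3, read 0 -> (A,0)->write 0,move L,goto C. Now: state=C, head=-4, tape[-5..3]=000000010 (head:  ^)
Step 4: in state C at pos -4, read 0 -> (C,0)->write 0,move L,goto B. Now: state=B, head=-5, tape[-6..3]=0000000010 (head:  ^)
Step 5: in state B at pos -5, read 0 -> (B,0)->write 1,move R,goto B. Now: state=B, head=-4, tape[-6..3]=0100000010 (head:   ^)
Step 6: in state B at pos -4, read 0 -> (B,0)->write 1,move R,goto B. Now: state=B, head=-3, tape[-6..3]=0110000010 (head:    ^)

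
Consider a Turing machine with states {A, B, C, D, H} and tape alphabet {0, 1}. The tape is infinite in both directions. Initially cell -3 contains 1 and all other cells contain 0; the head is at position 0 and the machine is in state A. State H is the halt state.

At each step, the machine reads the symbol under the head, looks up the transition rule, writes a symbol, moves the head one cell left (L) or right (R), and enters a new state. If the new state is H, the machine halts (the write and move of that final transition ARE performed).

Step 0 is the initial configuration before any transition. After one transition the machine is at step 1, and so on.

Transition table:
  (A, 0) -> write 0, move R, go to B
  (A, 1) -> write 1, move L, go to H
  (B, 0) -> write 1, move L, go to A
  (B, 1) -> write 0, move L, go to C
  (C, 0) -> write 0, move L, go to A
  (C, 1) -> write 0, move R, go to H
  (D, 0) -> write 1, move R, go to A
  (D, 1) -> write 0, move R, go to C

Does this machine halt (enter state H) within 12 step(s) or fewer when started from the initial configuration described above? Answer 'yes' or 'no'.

Answer: no

Derivation:
Step 1: in state A at pos 0, read 0 -> (A,0)->write 0,move R,goto B. Now: state=B, head=1, tape[-4..2]=0100000 (head:      ^)
Step 2: in state B at pos 1, read 0 -> (B,0)->write 1,move L,goto A. Now: state=A, head=0, tape[-4..2]=0100010 (head:     ^)
Step 3: in state A at pos 0, read 0 -> (A,0)->write 0,move R,goto B. Now: state=B, head=1, tape[-4..2]=0100010 (head:      ^)
Step 4: in state B at pos 1, read 1 -> (B,1)->write 0,move L,goto C. Now: state=C, head=0, tape[-4..2]=0100000 (head:     ^)
Step 5: in state C at pos 0, read 0 -> (C,0)->write 0,move L,goto A. Now: state=A, head=-1, tape[-4..2]=0100000 (head:    ^)
Step 6: in state A at pos -1, read 0 -> (A,0)->write 0,move R,goto B. Now: state=B, head=0, tape[-4..2]=0100000 (head:     ^)
Step 7: in state B at pos 0, read 0 -> (B,0)->write 1,move L,goto A. Now: state=A, head=-1, tape[-4..2]=0100100 (head:    ^)
Step 8: in state A at pos -1, read 0 -> (A,0)->write 0,move R,goto B. Now: state=B, head=0, tape[-4..2]=0100100 (head:     ^)
Step 9: in state B at pos 0, read 1 -> (B,1)->write 0,move L,goto C. Now: state=C, head=-1, tape[-4..2]=0100000 (head:    ^)
Step 10: in state C at pos -1, read 0 -> (C,0)->write 0,move L,goto A. Now: state=A, head=-2, tape[-4..2]=0100000 (head:   ^)
Step 11: in state A at pos -2, read 0 -> (A,0)->write 0,move R,goto B. Now: state=B, head=-1, tape[-4..2]=0100000 (head:    ^)
Step 12: in state B at pos -1, read 0 -> (B,0)->write 1,move L,goto A. Now: state=A, head=-2, tape[-4..2]=0101000 (head:   ^)
After 12 step(s): state = A (not H) -> not halted within 12 -> no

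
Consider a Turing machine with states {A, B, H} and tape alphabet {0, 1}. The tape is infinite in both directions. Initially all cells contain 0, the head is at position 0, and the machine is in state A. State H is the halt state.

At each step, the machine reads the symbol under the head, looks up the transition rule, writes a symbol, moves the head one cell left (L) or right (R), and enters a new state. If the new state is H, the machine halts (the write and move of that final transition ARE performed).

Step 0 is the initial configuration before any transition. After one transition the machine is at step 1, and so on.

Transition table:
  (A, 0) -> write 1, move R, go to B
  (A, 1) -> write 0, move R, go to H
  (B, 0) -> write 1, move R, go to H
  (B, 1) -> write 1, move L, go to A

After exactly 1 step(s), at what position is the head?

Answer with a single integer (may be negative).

Step 1: in state A at pos 0, read 0 -> (A,0)->write 1,move R,goto B. Now: state=B, head=1, tape[-1..2]=0100 (head:   ^)

Answer: 1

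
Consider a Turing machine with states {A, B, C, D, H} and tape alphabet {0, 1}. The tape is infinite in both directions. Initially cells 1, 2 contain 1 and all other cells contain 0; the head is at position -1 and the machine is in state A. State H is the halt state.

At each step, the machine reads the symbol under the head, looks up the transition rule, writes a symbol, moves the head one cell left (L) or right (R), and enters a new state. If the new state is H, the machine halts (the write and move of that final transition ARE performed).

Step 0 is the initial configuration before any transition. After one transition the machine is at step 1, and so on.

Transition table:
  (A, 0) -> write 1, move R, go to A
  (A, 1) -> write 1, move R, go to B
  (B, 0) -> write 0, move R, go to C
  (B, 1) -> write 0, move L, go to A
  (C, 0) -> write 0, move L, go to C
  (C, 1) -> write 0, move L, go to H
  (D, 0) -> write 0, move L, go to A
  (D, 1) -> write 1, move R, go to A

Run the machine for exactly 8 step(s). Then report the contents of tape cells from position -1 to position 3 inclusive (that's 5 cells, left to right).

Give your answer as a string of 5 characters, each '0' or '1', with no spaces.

Step 1: in state A at pos -1, read 0 -> (A,0)->write 1,move R,goto A. Now: state=A, head=0, tape[-2..3]=010110 (head:   ^)
Step 2: in state A at pos 0, read 0 -> (A,0)->write 1,move R,goto A. Now: state=A, head=1, tape[-2..3]=011110 (head:    ^)
Step 3: in state A at pos 1, read 1 -> (A,1)->write 1,move R,goto B. Now: state=B, head=2, tape[-2..3]=011110 (head:     ^)
Step 4: in state B at pos 2, read 1 -> (B,1)->write 0,move L,goto A. Now: state=A, head=1, tape[-2..3]=011100 (head:    ^)
Step 5: in state A at pos 1, read 1 -> (A,1)->write 1,move R,goto B. Now: state=B, head=2, tape[-2..3]=011100 (head:     ^)
Step 6: in state B at pos 2, read 0 -> (B,0)->write 0,move R,goto C. Now: state=C, head=3, tape[-2..4]=0111000 (head:      ^)
Step 7: in state C at pos 3, read 0 -> (C,0)->write 0,move L,goto C. Now: state=C, head=2, tape[-2..4]=0111000 (head:     ^)
Step 8: in state C at pos 2, read 0 -> (C,0)->write 0,move L,goto C. Now: state=C, head=1, tape[-2..4]=0111000 (head:    ^)

Answer: 11100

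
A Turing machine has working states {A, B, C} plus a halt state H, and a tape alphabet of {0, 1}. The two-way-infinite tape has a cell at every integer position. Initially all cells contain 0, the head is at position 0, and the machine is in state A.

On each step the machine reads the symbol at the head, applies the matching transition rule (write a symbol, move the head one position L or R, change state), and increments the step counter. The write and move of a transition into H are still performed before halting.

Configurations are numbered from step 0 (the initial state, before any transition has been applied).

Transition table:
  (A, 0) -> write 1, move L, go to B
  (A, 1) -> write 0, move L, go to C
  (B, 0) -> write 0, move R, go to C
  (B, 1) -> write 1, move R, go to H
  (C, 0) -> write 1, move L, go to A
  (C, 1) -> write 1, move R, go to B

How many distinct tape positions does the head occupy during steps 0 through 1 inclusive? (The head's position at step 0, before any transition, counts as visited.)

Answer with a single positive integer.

Step 1: in state A at pos 0, read 0 -> (A,0)->write 1,move L,goto B. Now: state=B, head=-1, tape[-2..1]=0010 (head:  ^)
Head positions at steps 0..1: starting at 0, distinct positions visited = {-1, 0} -> 2 position(s)

Answer: 2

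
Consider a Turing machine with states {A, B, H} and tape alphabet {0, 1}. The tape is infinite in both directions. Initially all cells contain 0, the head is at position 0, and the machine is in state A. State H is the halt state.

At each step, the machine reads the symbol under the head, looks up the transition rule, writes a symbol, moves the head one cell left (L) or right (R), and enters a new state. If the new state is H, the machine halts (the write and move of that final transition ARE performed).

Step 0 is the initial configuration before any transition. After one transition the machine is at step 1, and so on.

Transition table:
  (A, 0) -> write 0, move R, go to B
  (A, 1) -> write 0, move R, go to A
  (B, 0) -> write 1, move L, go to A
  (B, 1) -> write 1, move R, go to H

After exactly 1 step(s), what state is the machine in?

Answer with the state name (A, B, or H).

Step 1: in state A at pos 0, read 0 -> (A,0)->write 0,move R,goto B. Now: state=B, head=1, tape[-1..2]=0000 (head:   ^)

Answer: B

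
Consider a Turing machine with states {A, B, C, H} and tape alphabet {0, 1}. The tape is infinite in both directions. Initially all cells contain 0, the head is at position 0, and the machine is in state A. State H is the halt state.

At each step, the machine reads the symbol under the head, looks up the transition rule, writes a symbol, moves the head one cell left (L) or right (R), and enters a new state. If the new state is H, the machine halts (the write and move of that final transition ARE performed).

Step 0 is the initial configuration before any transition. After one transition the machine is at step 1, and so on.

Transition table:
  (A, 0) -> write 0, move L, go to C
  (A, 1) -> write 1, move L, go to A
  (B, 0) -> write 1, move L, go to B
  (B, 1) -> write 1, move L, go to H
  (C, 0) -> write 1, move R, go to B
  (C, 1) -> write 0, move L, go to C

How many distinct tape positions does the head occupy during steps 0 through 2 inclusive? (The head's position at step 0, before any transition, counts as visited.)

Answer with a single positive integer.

Step 1: in state A at pos 0, read 0 -> (A,0)->write 0,move L,goto C. Now: state=C, head=-1, tape[-2..1]=0000 (head:  ^)
Step 2: in state C at pos -1, read 0 -> (C,0)->write 1,move R,goto B. Now: state=B, head=0, tape[-2..1]=0100 (head:   ^)
Head positions at steps 0..2: starting at 0, distinct positions visited = {-1, 0} -> 2 position(s)

Answer: 2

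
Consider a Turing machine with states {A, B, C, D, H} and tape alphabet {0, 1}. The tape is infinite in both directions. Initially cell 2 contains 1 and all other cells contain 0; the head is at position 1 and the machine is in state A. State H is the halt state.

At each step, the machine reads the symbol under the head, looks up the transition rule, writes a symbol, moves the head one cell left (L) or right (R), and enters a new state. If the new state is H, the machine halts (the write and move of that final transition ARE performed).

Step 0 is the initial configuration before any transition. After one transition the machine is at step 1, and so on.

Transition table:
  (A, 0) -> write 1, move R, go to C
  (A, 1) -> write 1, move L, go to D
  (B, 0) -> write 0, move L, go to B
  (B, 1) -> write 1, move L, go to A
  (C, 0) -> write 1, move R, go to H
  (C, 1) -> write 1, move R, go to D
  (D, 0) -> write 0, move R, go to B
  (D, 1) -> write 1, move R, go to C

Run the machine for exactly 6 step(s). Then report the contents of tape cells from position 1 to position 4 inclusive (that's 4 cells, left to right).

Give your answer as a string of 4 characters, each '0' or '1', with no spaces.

Step 1: in state A at pos 1, read 0 -> (A,0)->write 1,move R,goto C. Now: state=C, head=2, tape[0..3]=0110 (head:   ^)
Step 2: in state C at pos 2, read 1 -> (C,1)->write 1,move R,goto D. Now: state=D, head=3, tape[0..4]=01100 (head:    ^)
Step 3: in state D at pos 3, read 0 -> (D,0)->write 0,move R,goto B. Now: state=B, head=4, tape[0..5]=011000 (head:     ^)
Step 4: in state B at pos 4, read 0 -> (B,0)->write 0,move L,goto B. Now: state=B, head=3, tape[0..5]=011000 (head:    ^)
Step 5: in state B at pos 3, read 0 -> (B,0)->write 0,move L,goto B. Now: state=B, head=2, tape[0..5]=011000 (head:   ^)
Step 6: in state B at pos 2, read 1 -> (B,1)->write 1,move L,goto A. Now: state=A, head=1, tape[0..5]=011000 (head:  ^)

Answer: 1100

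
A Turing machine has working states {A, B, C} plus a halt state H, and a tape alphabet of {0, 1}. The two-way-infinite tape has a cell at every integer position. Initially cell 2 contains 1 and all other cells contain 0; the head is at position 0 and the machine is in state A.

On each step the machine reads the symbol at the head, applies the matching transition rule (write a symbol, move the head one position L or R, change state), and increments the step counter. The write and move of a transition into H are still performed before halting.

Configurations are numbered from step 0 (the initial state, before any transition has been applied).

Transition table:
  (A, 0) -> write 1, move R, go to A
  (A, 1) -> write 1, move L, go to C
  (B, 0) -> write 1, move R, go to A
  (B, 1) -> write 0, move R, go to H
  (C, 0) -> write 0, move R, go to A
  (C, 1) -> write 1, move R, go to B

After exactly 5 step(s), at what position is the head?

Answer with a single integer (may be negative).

Step 1: in state A at pos 0, read 0 -> (A,0)->write 1,move R,goto A. Now: state=A, head=1, tape[-1..3]=01010 (head:   ^)
Step 2: in state A at pos 1, read 0 -> (A,0)->write 1,move R,goto A. Now: state=A, head=2, tape[-1..3]=01110 (head:    ^)
Step 3: in state A at pos 2, read 1 -> (A,1)->write 1,move L,goto C. Now: state=C, head=1, tape[-1..3]=01110 (head:   ^)
Step 4: in state C at pos 1, read 1 -> (C,1)->write 1,move R,goto B. Now: state=B, head=2, tape[-1..3]=01110 (head:    ^)
Step 5: in state B at pos 2, read 1 -> (B,1)->write 0,move R,goto H. Now: state=H, head=3, tape[-1..4]=011000 (head:     ^)

Answer: 3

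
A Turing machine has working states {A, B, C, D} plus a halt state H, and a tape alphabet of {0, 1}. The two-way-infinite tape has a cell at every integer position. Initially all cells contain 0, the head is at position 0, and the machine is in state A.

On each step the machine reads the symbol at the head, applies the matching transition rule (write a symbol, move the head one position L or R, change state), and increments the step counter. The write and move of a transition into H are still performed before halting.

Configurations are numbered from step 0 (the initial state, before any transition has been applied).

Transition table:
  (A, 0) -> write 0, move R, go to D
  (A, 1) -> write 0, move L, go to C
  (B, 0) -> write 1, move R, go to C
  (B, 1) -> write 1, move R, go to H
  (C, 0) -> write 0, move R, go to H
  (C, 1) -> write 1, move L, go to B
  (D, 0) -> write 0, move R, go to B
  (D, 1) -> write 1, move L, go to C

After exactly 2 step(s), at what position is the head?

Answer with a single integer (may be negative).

Answer: 2

Derivation:
Step 1: in state A at pos 0, read 0 -> (A,0)->write 0,move R,goto D. Now: state=D, head=1, tape[-1..2]=0000 (head:   ^)
Step 2: in state D at pos 1, read 0 -> (D,0)->write 0,move R,goto B. Now: state=B, head=2, tape[-1..3]=00000 (head:    ^)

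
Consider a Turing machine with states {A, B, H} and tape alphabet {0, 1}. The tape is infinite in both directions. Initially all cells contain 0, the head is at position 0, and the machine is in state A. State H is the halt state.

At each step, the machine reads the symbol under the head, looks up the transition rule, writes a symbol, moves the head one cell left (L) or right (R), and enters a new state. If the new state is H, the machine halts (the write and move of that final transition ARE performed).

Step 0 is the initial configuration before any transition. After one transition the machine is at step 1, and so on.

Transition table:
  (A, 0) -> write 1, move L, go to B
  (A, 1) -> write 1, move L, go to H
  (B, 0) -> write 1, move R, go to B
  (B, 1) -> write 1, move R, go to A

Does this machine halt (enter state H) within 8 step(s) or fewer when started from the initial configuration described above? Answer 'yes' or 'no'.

Answer: yes

Derivation:
Step 1: in state A at pos 0, read 0 -> (A,0)->write 1,move L,goto B. Now: state=B, head=-1, tape[-2..1]=0010 (head:  ^)
Step 2: in state B at pos -1, read 0 -> (B,0)->write 1,move R,goto B. Now: state=B, head=0, tape[-2..1]=0110 (head:   ^)
Step 3: in state B at pos 0, read 1 -> (B,1)->write 1,move R,goto A. Now: state=A, head=1, tape[-2..2]=01100 (head:    ^)
Step 4: in state A at pos 1, read 0 -> (A,0)->write 1,move L,goto B. Now: state=B, head=0, tape[-2..2]=01110 (head:   ^)
Step 5: in state B at pos 0, read 1 -> (B,1)->write 1,move R,goto A. Now: state=A, head=1, tape[-2..2]=01110 (head:    ^)
Step 6: in state A at pos 1, read 1 -> (A,1)->write 1,move L,goto H. Now: state=H, head=0, tape[-2..2]=01110 (head:   ^)
State H reached at step 6; 6 <= 8 -> yes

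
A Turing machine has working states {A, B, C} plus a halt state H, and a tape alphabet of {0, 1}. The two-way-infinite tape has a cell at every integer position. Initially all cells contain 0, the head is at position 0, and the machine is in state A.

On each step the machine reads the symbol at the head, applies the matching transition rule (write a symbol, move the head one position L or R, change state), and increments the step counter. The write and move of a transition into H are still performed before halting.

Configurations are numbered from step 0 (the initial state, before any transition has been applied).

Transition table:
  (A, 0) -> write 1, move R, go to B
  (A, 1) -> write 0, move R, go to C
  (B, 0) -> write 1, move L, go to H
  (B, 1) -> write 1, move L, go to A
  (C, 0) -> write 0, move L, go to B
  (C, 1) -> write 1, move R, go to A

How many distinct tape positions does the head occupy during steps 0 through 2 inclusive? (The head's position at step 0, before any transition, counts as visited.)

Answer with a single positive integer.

Answer: 2

Derivation:
Step 1: in state A at pos 0, read 0 -> (A,0)->write 1,move R,goto B. Now: state=B, head=1, tape[-1..2]=0100 (head:   ^)
Step 2: in state B at pos 1, read 0 -> (B,0)->write 1,move L,goto H. Now: state=H, head=0, tape[-1..2]=0110 (head:  ^)
Head positions at steps 0..2: starting at 0, distinct positions visited = {0, 1} -> 2 position(s)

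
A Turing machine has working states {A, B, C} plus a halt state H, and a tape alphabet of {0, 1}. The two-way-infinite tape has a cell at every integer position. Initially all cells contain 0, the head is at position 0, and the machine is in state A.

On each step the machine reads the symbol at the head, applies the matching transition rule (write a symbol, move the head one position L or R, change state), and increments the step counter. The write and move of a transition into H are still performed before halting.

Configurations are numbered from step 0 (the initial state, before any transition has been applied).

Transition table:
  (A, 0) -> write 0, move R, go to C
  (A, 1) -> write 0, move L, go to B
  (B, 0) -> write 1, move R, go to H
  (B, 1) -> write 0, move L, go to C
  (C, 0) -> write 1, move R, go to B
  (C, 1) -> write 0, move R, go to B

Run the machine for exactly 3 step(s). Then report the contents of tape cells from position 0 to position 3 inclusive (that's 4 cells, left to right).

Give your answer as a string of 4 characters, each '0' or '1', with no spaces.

Answer: 0110

Derivation:
Step 1: in state A at pos 0, read 0 -> (A,0)->write 0,move R,goto C. Now: state=C, head=1, tape[-1..2]=0000 (head:   ^)
Step 2: in state C at pos 1, read 0 -> (C,0)->write 1,move R,goto B. Now: state=B, head=2, tape[-1..3]=00100 (head:    ^)
Step 3: in state B at pos 2, read 0 -> (B,0)->write 1,move R,goto H. Now: state=H, head=3, tape[-1..4]=001100 (head:     ^)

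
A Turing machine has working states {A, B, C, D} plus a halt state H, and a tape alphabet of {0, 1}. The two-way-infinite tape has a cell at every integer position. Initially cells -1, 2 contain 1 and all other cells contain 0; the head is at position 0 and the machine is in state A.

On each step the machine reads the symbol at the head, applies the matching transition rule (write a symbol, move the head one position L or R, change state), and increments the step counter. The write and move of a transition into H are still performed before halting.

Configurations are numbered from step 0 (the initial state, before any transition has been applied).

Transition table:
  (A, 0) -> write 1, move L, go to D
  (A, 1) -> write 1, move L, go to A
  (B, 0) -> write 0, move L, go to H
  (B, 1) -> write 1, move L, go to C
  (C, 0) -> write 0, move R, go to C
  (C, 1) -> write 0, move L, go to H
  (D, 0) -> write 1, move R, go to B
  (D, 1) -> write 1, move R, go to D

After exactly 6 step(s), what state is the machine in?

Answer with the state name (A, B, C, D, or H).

Step 1: in state A at pos 0, read 0 -> (A,0)->write 1,move L,goto D. Now: state=D, head=-1, tape[-2..3]=011010 (head:  ^)
Step 2: in state D at pos -1, read 1 -> (D,1)->write 1,move R,goto D. Now: state=D, head=0, tape[-2..3]=011010 (head:   ^)
Step 3: in state D at pos 0, read 1 -> (D,1)->write 1,move R,goto D. Now: state=D, head=1, tape[-2..3]=011010 (head:    ^)
Step 4: in state D at pos 1, read 0 -> (D,0)->write 1,move R,goto B. Now: state=B, head=2, tape[-2..3]=011110 (head:     ^)
Step 5: in state B at pos 2, read 1 -> (B,1)->write 1,move L,goto C. Now: state=C, head=1, tape[-2..3]=011110 (head:    ^)
Step 6: in state C at pos 1, read 1 -> (C,1)->write 0,move L,goto H. Now: state=H, head=0, tape[-2..3]=011010 (head:   ^)

Answer: H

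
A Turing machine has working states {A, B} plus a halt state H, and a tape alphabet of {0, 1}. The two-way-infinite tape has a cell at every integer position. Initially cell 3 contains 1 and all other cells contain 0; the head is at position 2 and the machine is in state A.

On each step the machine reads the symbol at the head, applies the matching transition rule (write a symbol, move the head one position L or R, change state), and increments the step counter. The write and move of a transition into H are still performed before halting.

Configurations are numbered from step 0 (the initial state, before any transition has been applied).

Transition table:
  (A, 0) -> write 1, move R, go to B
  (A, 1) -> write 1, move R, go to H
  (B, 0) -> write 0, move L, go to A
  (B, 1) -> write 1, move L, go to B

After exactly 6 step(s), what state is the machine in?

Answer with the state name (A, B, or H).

Step 1: in state A at pos 2, read 0 -> (A,0)->write 1,move R,goto B. Now: state=B, head=3, tape[1..4]=0110 (head:   ^)
Step 2: in state B at pos 3, read 1 -> (B,1)->write 1,move L,goto B. Now: state=B, head=2, tape[1..4]=0110 (head:  ^)
Step 3: in state B at pos 2, read 1 -> (B,1)->write 1,move L,goto B. Now: state=B, head=1, tape[0..4]=00110 (head:  ^)
Step 4: in state B at pos 1, read 0 -> (B,0)->write 0,move L,goto A. Now: state=A, head=0, tape[-1..4]=000110 (head:  ^)
Step 5: in state A at pos 0, read 0 -> (A,0)->write 1,move R,goto B. Now: state=B, head=1, tape[-1..4]=010110 (head:   ^)
Step 6: in state B at pos 1, read 0 -> (B,0)->write 0,move L,goto A. Now: state=A, head=0, tape[-1..4]=010110 (head:  ^)

Answer: A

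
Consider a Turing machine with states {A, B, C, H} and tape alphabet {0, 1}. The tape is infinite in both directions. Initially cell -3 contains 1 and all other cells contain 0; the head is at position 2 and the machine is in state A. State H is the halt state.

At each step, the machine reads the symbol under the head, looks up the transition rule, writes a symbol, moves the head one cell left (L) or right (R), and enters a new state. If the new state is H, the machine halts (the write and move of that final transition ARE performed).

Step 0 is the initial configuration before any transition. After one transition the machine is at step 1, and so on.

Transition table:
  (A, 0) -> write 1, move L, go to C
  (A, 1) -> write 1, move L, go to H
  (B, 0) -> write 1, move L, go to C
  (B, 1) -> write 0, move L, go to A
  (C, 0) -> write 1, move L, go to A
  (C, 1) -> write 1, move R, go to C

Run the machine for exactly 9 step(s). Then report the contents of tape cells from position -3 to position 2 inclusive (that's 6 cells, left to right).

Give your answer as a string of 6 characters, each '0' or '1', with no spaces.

Answer: 111111

Derivation:
Step 1: in state A at pos 2, read 0 -> (A,0)->write 1,move L,goto C. Now: state=C, head=1, tape[-4..3]=01000010 (head:      ^)
Step 2: in state C at pos 1, read 0 -> (C,0)->write 1,move L,goto A. Now: state=A, head=0, tape[-4..3]=01000110 (head:     ^)
Step 3: in state A at pos 0, read 0 -> (A,0)->write 1,move L,goto C. Now: state=C, head=-1, tape[-4..3]=01001110 (head:    ^)
Step 4: in state C at pos -1, read 0 -> (C,0)->write 1,move L,goto A. Now: state=A, head=-2, tape[-4..3]=01011110 (head:   ^)
Step 5: in state A at pos -2, read 0 -> (A,0)->write 1,move L,goto C. Now: state=C, head=-3, tape[-4..3]=01111110 (head:  ^)
Step 6: in state C at pos -3, read 1 -> (C,1)->write 1,move R,goto C. Now: state=C, head=-2, tape[-4..3]=01111110 (head:   ^)
Step 7: in state C at pos -2, read 1 -> (C,1)->write 1,move R,goto C. Now: state=C, head=-1, tape[-4..3]=01111110 (head:    ^)
Step 8: in state C at pos -1, read 1 -> (C,1)->write 1,move R,goto C. Now: state=C, head=0, tape[-4..3]=01111110 (head:     ^)
Step 9: in state C at pos 0, read 1 -> (C,1)->write 1,move R,goto C. Now: state=C, head=1, tape[-4..3]=01111110 (head:      ^)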